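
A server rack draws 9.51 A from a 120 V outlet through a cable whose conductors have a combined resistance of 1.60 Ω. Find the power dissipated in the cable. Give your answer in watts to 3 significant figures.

The cable is a series resistance carrying the load current; its dissipation is I²R_line.
The cable carries the full 9.51 A.
P_line = I² R_line = (9.510)² × 1.60 = 144.7 W

145 W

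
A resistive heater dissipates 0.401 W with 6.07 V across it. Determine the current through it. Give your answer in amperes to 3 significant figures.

0.0661 A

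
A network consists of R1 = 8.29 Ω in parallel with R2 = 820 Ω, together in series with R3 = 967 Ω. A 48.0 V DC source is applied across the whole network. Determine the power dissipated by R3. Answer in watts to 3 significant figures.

2.34 W

Combine R1 and R2 into their parallel equivalent first, reducing the network to two series resistors.
R_p = (8.29×820)/(8.29+820) = 8.207 Ω
R_total = R_p + 967 = 8.207 + 967 = 975.2 Ω
I = V / R_total = 48.0 / 975.2 = 0.04922 A
All the supply current flows through R3; use P = I²R3.
P_R3 = (0.04922)² × 967 = 2.343 W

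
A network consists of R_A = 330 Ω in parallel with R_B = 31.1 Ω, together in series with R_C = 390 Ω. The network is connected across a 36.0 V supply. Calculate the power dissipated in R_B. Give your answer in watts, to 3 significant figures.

0.192 W

Collapse the R_A‖R_B pair into one equivalent R_p; then R_p and R_C form a series string.
R_p = (330×31.1)/(330+31.1) = 28.42 Ω
R_total = R_p + 390 = 28.42 + 390 = 418.4 Ω
I = V / R_total = 36.0 / 418.4 = 0.08604 A
Voltage across the parallel pair: V_p = I × R_p = 0.08604 × 28.42 = 2.445 V
R_B has V_p across it, so P = V_p²/R_B.
P_R_B = (2.445)² / 31.1 = 0.1923 W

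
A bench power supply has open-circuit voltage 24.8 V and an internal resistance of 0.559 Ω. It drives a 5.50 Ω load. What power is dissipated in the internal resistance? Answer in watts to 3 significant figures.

Internal loss is I²r, with I set by the total series resistance r+R.
I = ε / (r + R) = 24.8 / (0.559 + 5.50) = 4.093 A
P_int = I² r = (4.093)² × 0.559 = 9.365 W

9.37 W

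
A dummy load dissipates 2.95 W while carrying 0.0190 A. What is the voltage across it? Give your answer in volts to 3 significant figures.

155 V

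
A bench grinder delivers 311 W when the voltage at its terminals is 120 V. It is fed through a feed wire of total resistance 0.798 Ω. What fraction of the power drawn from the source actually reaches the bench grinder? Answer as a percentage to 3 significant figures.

98.3 %

I = P / V = 311 / 120 = 2.592 A through the feed wire.
P_line = I² R_line = (2.592)² × 0.798 = 5.360 W
P_source = P_load + P_line = 311.0 + 5.360 = 316.4 W
η = P_load / P_source = 311.0 / 316.4 = 0.9831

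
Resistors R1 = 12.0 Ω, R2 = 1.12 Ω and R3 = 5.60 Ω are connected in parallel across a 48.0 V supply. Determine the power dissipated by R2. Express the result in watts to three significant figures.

The supply voltage appears across each parallel branch — just use P = V²/R2.
P_R2 = V² / R2 = (48.0)² / 1.12 Ω = 2057 W

2060 W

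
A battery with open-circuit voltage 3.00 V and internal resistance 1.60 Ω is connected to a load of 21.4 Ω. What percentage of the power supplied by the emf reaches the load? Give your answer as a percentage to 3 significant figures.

Efficiency is P_load / P_total. With a series r and R sharing the same I, P = I²R for each, so η = R/(R+r).
η = R / (R + r) = 21.4 / (21.4 + 1.60) = 0.9304

93.0 %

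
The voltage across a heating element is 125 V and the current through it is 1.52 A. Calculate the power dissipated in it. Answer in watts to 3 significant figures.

With V and I both given, power follows immediately from P = V I.
P = 125 V × 1.520 A = 190.0 W

190 W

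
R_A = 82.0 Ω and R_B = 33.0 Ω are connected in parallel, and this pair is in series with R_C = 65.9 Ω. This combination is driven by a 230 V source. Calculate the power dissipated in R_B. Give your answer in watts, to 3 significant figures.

111 W

Reduce the parallel combination to a single R_p; the circuit then becomes R_p in series with the remaining resistor.
R_p = (82.0×33.0)/(82.0+33.0) = 23.53 Ω
R_total = R_p + 65.9 = 23.53 + 65.9 = 89.43 Ω
I = V / R_total = 230 / 89.43 = 2.572 A
Voltage across the parallel pair: V_p = I × R_p = 2.572 × 23.53 = 60.52 V
Use P = V²/R for R_B with V = V_p.
P_R_B = (60.52)² / 33.0 = 111.0 W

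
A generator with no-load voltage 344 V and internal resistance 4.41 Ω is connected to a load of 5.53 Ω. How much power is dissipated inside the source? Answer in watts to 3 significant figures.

The source's internal resistance is just another series element carrying I; its dissipation is I²r.
I = ε / (r + R) = 344 / (4.41 + 5.53) = 34.61 A
P_int = I² r = (34.61)² × 4.41 = 5282 W

5280 W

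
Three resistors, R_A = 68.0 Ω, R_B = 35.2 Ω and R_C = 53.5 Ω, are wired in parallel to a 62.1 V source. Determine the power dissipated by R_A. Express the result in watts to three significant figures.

R_A sits directly across the source, so P = V²/R with V = 62.1 V.
P_R_A = V² / R_A = (62.1)² / 68.0 Ω = 56.71 W

56.7 W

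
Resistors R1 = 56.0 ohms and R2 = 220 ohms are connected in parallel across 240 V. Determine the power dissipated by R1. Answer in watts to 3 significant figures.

1030 W

Parallel branches share the same voltage; P = V²/R gives the branch power in one step.
P_R1 = V² / R1 = (240)² / 56.0 Ω = 1029 W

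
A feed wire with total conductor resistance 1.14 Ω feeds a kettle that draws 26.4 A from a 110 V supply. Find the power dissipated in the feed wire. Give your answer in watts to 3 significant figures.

The feed wire is a series resistance carrying the load current; its dissipation is I²R_line.
The feed wire carries the full 26.4 A.
P_line = I² R_line = (26.40)² × 1.14 = 794.5 W

795 W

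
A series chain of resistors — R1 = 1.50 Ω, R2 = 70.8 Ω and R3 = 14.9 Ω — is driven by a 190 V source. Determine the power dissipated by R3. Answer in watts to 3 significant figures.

Since the resistors are in series they all carry the loop current I = V/R_total; the power in any one is I²R.
R_total = 1.50 + 70.8 + 14.9 = 87.20 Ω
I = V / R_total = 190 / 87.20 = 2.179 A
P_R3 = I² × R3 = (2.179)² × 14.9 = 70.74 W

70.7 W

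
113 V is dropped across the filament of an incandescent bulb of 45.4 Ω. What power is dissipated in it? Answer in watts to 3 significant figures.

281 W

We know the drop across the element and its resistance — P = V²/R, one step.
P = (113 V)² / 45.4 Ω = 281.3 W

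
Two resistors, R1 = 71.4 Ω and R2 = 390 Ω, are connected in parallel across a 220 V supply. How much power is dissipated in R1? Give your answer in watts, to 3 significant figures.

678 W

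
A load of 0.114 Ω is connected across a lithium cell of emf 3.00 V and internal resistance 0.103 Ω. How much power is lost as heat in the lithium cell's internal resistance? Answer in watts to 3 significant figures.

19.7 W

Internal loss is I²r, with I set by the total series resistance r+R.
I = ε / (r + R) = 3.00 / (0.103 + 0.114) = 13.82 A
P_int = I² r = (13.82)² × 0.103 = 19.69 W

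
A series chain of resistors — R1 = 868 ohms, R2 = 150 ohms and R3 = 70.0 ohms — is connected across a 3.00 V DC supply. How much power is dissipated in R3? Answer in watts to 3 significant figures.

0.000532 W

Every series element carries the same I. Get I from the total resistance, then P = I² × R3.
R_total = 868 + 150 + 70.0 = 1088 Ω
I = V / R_total = 3.00 / 1088 = 0.002757 A
P_R3 = I² × R3 = (0.002757)² × 70.0 = 0.0005322 W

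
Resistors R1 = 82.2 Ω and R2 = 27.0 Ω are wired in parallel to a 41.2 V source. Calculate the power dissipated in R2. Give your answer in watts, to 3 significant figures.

62.9 W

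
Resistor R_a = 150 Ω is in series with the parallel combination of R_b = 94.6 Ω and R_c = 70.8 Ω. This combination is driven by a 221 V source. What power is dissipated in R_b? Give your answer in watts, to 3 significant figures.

23.3 W

First combine the parallel branches into one equivalent R_p, then R_a + R_p is a series pair.
R_p = (94.6×70.8)/(94.6+70.8) = 40.49 Ω
R_total = 150 + 40.49 = 190.5 Ω
I = V / R_total = 221 / 190.5 = 1.160 A
Voltage across the parallel pair: V_p = I × R_p = 1.160 × 40.49 = 46.98 V
With V_p across R_b, its power is V_p²/R_b.
P_R_b = (46.98)² / 94.6 = 23.33 W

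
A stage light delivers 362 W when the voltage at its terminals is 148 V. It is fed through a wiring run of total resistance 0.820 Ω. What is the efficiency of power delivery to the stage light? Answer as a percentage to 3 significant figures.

98.7 %

I = P / V = 362 / 148 = 2.446 A through the wiring run.
P_line = I² R_line = (2.446)² × 0.820 = 4.906 W
P_source = P_load + P_line = 362.0 + 4.906 = 366.9 W
η = P_load / P_source = 362.0 / 366.9 = 0.9866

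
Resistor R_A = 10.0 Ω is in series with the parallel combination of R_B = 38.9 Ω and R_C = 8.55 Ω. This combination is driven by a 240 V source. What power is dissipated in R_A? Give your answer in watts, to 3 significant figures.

Reduce the parallel pair to R_p first; the network is then a simple series string.
R_p = (38.9×8.55)/(38.9+8.55) = 7.009 Ω
R_total = 10.0 + 7.009 = 17.01 Ω
I = V / R_total = 240 / 17.01 = 14.11 A
All the current flows through R_A; use P = I²R.
P_R_A = (14.11)² × 10.0 = 1991 W

1990 W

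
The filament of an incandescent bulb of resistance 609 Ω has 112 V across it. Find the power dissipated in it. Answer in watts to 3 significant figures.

With V across and R both known, P = V²/R gives the dissipation directly.
P = (112 V)² / 609 Ω = 20.60 W

20.6 W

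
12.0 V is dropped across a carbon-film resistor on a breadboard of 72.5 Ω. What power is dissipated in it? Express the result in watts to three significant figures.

1.99 W

We know the drop across the element and its resistance — P = V²/R, one step.
P = (12.0 V)² / 72.5 Ω = 1.986 W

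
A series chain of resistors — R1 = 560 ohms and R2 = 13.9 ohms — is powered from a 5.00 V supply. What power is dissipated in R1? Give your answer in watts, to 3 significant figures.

The current is common to all series resistors; compute it, then apply P = I²R for the target.
R_total = 560 + 13.9 = 573.9 Ω
I = V / R_total = 5.00 / 573.9 = 0.008712 A
P_R1 = I² × R1 = (0.008712)² × 560 = 0.04251 W

0.0425 W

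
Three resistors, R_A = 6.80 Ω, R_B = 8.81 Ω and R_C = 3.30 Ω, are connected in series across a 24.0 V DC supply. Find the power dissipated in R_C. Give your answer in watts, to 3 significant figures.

5.32 W

Since the resistors are in series they all carry the loop current I = V/R_total; the power in any one is I²R.
R_total = 6.80 + 8.81 + 3.30 = 18.91 Ω
I = V / R_total = 24.0 / 18.91 = 1.269 A
P_R_C = I² × R_C = (1.269)² × 3.30 = 5.316 W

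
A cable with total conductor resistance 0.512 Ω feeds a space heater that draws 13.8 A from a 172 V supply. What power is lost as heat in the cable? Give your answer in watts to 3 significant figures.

The cable and load are in series, so the same current flows in both; the loss is I²R_line.
The cable carries the full 13.8 A.
P_line = I² R_line = (13.80)² × 0.512 = 97.51 W

97.5 W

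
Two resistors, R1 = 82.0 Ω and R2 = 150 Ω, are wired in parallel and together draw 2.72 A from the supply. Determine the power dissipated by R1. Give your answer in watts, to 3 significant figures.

The branches share the same voltage, but only the total current is given — find V from the equivalent resistance first.
1/R_eq = 1/82.0 + 1/150 ⇒ R_eq = 53.02 Ω
V = I_total × R_eq = 2.720 × 53.02 = 144.2 V
P_R1 = V² / R1 = (144.2)² / 82.0 = 253.6 W

254 W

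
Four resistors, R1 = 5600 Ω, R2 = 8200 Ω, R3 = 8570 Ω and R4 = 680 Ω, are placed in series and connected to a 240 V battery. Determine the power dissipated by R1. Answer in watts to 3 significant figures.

Every series element carries the same I. Get I from the total resistance, then P = I² × R1.
R_total = 5600 + 8200 + 8570 + 680 = 23050 Ω
I = V / R_total = 240 / 23050 = 0.01041 A
P_R1 = I² × R1 = (0.01041)² × 5600 = 0.6071 W

0.607 W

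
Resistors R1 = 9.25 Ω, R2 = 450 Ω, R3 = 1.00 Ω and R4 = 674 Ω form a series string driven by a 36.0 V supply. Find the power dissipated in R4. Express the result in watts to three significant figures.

Every series element carries the same I. Get I from the total resistance, then P = I² × R4.
R_total = 9.25 + 450 + 1.00 + 674 = 1134 Ω
I = V / R_total = 36.0 / 1134 = 0.03174 A
P_R4 = I² × R4 = (0.03174)² × 674 = 0.6790 W

0.679 W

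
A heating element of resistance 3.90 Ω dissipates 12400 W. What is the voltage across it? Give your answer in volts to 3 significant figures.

From P = V I = I²R = V²/R, with the two given quantities we get V = √(P R).
V = √(12400 × 3.90) = 219.9 V

220 V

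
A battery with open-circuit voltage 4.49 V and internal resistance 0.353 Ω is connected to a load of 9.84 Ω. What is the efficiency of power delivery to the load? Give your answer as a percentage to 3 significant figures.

η = P_load/(P_load+P_int) = I²R/(I²R+I²r) = R/(R+r) — the I² cancels for series elements.
η = R / (R + r) = 9.84 / (9.84 + 0.353) = 0.9654

96.5 %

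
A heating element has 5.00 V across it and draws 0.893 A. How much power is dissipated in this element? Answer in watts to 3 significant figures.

Both the voltage across and the current through the element are known, so P = V I applies directly.
P = 5.00 V × 0.8930 A = 4.465 W

4.46 W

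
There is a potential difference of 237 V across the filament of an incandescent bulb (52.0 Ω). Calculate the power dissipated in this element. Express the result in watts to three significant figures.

1080 W

V and R are stated; P = V²/R avoids computing the current.
P = (237 V)² / 52.0 Ω = 1080 W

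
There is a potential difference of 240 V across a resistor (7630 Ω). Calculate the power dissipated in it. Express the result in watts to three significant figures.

We know the drop across the element and its resistance — P = V²/R, one step.
P = (240 V)² / 7630 Ω = 7.549 W

7.55 W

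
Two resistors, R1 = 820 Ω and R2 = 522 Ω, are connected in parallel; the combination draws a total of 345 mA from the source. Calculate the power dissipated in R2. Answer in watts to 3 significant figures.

23.2 W

We need the common branch voltage; get it from I_total × R_eq, then P = V²/R for the branch.
1/R_eq = 1/820 + 1/522 ⇒ R_eq = 319.0 Ω
V = I_total × R_eq = 0.3450 × 319.0 = 110.0 V
P_R2 = V² / R2 = (110.0)² / 522 = 23.20 W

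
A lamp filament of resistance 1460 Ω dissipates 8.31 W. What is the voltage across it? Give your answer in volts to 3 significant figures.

110 V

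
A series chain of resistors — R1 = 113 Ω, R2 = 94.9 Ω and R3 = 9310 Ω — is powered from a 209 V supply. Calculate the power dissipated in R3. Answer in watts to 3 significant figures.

In a series string the same current flows through every resistor — find that current, then P = I²R for the one we want.
R_total = 113 + 94.9 + 9310 = 9518 Ω
I = V / R_total = 209 / 9518 = 0.02196 A
P_R3 = I² × R3 = (0.02196)² × 9310 = 4.489 W

4.49 W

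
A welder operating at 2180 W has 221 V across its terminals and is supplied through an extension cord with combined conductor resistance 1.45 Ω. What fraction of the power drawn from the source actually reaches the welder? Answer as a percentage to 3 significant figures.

93.9 %

I = P / V = 2180 / 221 = 9.864 A through the extension cord.
P_line = I² R_line = (9.864)² × 1.45 = 141.1 W
P_source = P_load + P_line = 2180 + 141.1 = 2321 W
η = P_load / P_source = 2180 / 2321 = 0.9392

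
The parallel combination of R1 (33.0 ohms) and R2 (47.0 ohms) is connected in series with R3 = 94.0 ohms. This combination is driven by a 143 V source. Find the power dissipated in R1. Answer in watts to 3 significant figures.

18.1 W

Collapse the R1‖R2 pair into one equivalent R_p; then R_p and R3 form a series string.
R_p = (33.0×47.0)/(33.0+47.0) = 19.39 Ω
R_total = R_p + 94.0 = 19.39 + 94.0 = 113.4 Ω
I = V / R_total = 143 / 113.4 = 1.261 A
Voltage across the parallel pair: V_p = I × R_p = 1.261 × 19.39 = 24.45 V
R1 sits across V_p; its power is V_p²/R.
P_R1 = (24.45)² / 33.0 = 18.12 W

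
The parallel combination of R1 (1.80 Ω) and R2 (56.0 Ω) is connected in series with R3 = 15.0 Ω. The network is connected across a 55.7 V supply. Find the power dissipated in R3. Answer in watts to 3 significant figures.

166 W

Reduce the parallel combination to a single R_p; the circuit then becomes R_p in series with the remaining resistor.
R_p = (1.80×56.0)/(1.80+56.0) = 1.744 Ω
R_total = R_p + 15.0 = 1.744 + 15.0 = 16.74 Ω
I = V / R_total = 55.7 / 16.74 = 3.327 A
All the supply current flows through R3; use P = I²R3.
P_R3 = (3.327)² × 15.0 = 166.0 W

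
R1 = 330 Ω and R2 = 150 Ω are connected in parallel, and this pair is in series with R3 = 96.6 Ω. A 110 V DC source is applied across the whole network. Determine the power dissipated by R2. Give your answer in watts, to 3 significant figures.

21.5 W

Reduce the parallel combination to a single R_p; the circuit then becomes R_p in series with the remaining resistor.
R_p = (330×150)/(330+150) = 103.1 Ω
R_total = R_p + 96.6 = 103.1 + 96.6 = 199.7 Ω
I = V / R_total = 110 / 199.7 = 0.5508 A
Voltage across the parallel pair: V_p = I × R_p = 0.5508 × 103.1 = 56.80 V
R2 sits across V_p; its power is V_p²/R.
P_R2 = (56.80)² / 150 = 21.51 W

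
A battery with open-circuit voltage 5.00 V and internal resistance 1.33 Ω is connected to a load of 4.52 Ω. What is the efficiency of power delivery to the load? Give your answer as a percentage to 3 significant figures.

77.3 %

η = P_load/(P_load+P_int) = I²R/(I²R+I²r) = R/(R+r) — the I² cancels for series elements.
η = R / (R + r) = 4.52 / (4.52 + 1.33) = 0.7726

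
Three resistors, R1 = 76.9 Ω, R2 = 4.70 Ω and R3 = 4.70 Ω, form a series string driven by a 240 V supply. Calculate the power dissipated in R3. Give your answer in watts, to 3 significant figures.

Series elements share the same current, so find I first, then use P = I²R.
R_total = 76.9 + 4.70 + 4.70 = 86.30 Ω
I = V / R_total = 240 / 86.30 = 2.781 A
P_R3 = I² × R3 = (2.781)² × 4.70 = 36.35 W

36.3 W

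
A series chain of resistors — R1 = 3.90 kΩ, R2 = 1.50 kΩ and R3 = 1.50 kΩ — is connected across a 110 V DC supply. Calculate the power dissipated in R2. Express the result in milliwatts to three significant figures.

Series elements share the same current, so find I first, then use P = I²R.
R_total = (3.90 + 1.50 + 1.50) kΩ = 6900 Ω
I = V / R_total = 110 / 6900 = 0.01594 A
P_R2 = I² × R2 = (0.01594)² × 1500 = 0.3812 W

381 mW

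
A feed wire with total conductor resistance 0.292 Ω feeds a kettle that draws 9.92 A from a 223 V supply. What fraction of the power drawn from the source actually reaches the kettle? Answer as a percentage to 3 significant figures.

98.7 %

The feed wire carries the full 9.92 A.
P_line = I² R_line = (9.920)² × 0.292 = 28.73 W
P_source = V I = 223 × 9.920 = 2212 W; P_load = 2183 W
η = P_load / P_source = 2183 / 2212 = 0.9870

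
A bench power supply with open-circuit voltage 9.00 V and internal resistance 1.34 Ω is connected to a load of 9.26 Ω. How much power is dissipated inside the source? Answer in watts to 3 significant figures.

r is in series with the load, so it carries the full circuit current — the loss in it is I²r.
I = ε / (r + R) = 9.00 / (1.34 + 9.26) = 0.8491 A
P_int = I² r = (0.8491)² × 1.34 = 0.9660 W

0.966 W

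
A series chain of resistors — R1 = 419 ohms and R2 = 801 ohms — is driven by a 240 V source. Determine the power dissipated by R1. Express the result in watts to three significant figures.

16.2 W

The current is common to all series resistors; compute it, then apply P = I²R for the target.
R_total = 419 + 801 = 1220 Ω
I = V / R_total = 240 / 1220 = 0.1967 A
P_R1 = I² × R1 = (0.1967)² × 419 = 16.21 W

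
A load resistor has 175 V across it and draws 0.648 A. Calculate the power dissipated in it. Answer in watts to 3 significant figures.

With V and I both given, power follows immediately from P = V I.
P = 175 V × 0.6480 A = 113.4 W

113 W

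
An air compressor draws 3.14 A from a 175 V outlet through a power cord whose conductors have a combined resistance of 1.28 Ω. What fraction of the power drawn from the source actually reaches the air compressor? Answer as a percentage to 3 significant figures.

The power cord carries the full 3.14 A.
P_line = I² R_line = (3.140)² × 1.28 = 12.62 W
P_source = V I = 175 × 3.140 = 549.5 W; P_load = 536.9 W
η = P_load / P_source = 536.9 / 549.5 = 0.9770

97.7 %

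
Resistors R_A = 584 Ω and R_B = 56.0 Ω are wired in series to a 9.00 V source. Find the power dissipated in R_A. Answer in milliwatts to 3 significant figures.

115 mW

The current is common to all series resistors; compute it, then apply P = I²R for the target.
R_total = 584 + 56.0 = 640.0 Ω
I = V / R_total = 9.00 / 640.0 = 0.01406 A
P_R_A = I² × R_A = (0.01406)² × 584 = 0.1155 W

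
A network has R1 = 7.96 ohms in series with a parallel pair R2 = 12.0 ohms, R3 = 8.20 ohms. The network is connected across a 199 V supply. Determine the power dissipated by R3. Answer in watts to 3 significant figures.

Collapse R2‖R3 to a single equivalent, reducing the network to two series elements.
R_p = (12.0×8.20)/(12.0+8.20) = 4.871 Ω
R_total = 7.96 + 4.871 = 12.83 Ω
I = V / R_total = 199 / 12.83 = 15.51 A
Voltage across the parallel pair: V_p = I × R_p = 15.51 × 4.871 = 75.55 V
With V_p across R3, its power is V_p²/R3.
P_R3 = (75.55)² / 8.20 = 696.0 W

696 W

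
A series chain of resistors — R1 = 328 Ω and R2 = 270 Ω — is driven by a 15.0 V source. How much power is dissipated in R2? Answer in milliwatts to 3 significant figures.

170 mW

In a series string the same current flows through every resistor — find that current, then P = I²R for the one we want.
R_total = 328 + 270 = 598.0 Ω
I = V / R_total = 15.0 / 598.0 = 0.02508 A
P_R2 = I² × R2 = (0.02508)² × 270 = 0.1699 W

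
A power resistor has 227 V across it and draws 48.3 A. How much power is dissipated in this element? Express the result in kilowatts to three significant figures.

11.0 kW

With V and I both given, power follows immediately from P = V I.
P = 227 V × 48.30 A = 10960 W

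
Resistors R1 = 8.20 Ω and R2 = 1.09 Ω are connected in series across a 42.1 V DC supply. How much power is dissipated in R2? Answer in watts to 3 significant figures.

22.4 W

Series elements share the same current, so find I first, then use P = I²R.
R_total = 8.20 + 1.09 = 9.290 Ω
I = V / R_total = 42.1 / 9.290 = 4.532 A
P_R2 = I² × R2 = (4.532)² × 1.09 = 22.39 W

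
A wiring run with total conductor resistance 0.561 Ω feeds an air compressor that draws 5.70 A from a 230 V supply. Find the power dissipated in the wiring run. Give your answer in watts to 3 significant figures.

18.2 W

Line loss is just I²R for the cable — we know both I and R_line directly.
The wiring run carries the full 5.70 A.
P_line = I² R_line = (5.700)² × 0.561 = 18.23 W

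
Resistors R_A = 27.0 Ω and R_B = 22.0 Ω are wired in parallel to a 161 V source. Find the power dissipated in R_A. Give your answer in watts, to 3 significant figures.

960 W

Every branch has 161 V across it, so for R_A the power is simply V²/R.
P_R_A = V² / R_A = (161)² / 27.0 Ω = 960.0 W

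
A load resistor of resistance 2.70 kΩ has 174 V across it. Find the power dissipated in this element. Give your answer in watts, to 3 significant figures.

With V across and R both known, P = V²/R gives the dissipation directly.
P = (174 V)² / 2700 Ω = 11.21 W

11.2 W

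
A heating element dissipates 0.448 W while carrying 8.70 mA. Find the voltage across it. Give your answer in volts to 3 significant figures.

51.5 V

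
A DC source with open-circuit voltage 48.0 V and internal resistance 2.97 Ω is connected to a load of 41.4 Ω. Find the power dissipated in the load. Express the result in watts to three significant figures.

48.5 W

Load and internal resistance form a series loop — compute the loop current, then the load power via I²R.
I = ε / (r + R) = 48.0 / (2.97 + 41.4) = 1.082 A
P_load = I² R = (1.082)² × 41.4 = 48.45 W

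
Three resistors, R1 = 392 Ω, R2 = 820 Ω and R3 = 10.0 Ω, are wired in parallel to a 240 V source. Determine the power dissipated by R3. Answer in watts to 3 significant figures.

Each parallel branch sees the full supply voltage, so P = V²/R applies directly to the target branch.
P_R3 = V² / R3 = (240)² / 10.0 Ω = 5760 W

5760 W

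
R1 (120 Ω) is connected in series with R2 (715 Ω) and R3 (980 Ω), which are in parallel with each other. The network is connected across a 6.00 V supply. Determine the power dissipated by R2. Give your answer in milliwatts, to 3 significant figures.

Reduce the parallel pair to R_p first; the network is then a simple series string.
R_p = (715×980)/(715+980) = 413.4 Ω
R_total = 120 + 413.4 = 533.4 Ω
I = V / R_total = 6.00 / 533.4 = 0.01125 A
Voltage across the parallel pair: V_p = I × R_p = 0.01125 × 413.4 = 4.650 V
R2 is across V_p, so use P = V²/R for that branch.
P_R2 = (4.650)² / 715 = 0.03024 W

30.2 mW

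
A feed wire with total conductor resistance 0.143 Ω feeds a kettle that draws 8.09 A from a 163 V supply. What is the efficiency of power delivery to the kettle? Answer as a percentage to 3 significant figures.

The feed wire carries the full 8.09 A.
P_line = I² R_line = (8.090)² × 0.143 = 9.359 W
P_source = V I = 163 × 8.090 = 1319 W; P_load = 1309 W
η = P_load / P_source = 1309 / 1319 = 0.9929

99.3 %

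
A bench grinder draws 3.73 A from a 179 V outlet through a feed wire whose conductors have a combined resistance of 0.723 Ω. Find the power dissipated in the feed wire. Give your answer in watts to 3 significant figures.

10.1 W

The feed wire and load are in series, so the same current flows in both; the loss is I²R_line.
The feed wire carries the full 3.73 A.
P_line = I² R_line = (3.730)² × 0.723 = 10.06 W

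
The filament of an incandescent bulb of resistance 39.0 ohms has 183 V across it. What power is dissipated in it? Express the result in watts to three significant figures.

859 W

We know the drop across the element and its resistance — P = V²/R, one step.
P = (183 V)² / 39.0 Ω = 858.7 W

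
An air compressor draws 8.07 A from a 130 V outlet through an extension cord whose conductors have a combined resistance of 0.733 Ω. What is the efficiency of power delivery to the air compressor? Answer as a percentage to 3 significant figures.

95.4 %

The extension cord carries the full 8.07 A.
P_line = I² R_line = (8.070)² × 0.733 = 47.74 W
P_source = V I = 130 × 8.070 = 1049 W; P_load = 1001 W
η = P_load / P_source = 1001 / 1049 = 0.9545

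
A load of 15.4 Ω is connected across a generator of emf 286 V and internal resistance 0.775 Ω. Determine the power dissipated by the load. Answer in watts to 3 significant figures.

4810 W

Load and internal resistance form a series loop — compute the loop current, then the load power via I²R.
I = ε / (r + R) = 286 / (0.775 + 15.4) = 17.68 A
P_load = I² R = (17.68)² × 15.4 = 4815 W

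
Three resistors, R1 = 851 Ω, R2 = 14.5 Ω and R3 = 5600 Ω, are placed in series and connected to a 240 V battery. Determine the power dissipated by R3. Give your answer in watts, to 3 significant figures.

7.72 W

Every series element carries the same I. Get I from the total resistance, then P = I² × R3.
R_total = 851 + 14.5 + 5600 = 6466 Ω
I = V / R_total = 240 / 6466 = 0.03712 A
P_R3 = I² × R3 = (0.03712)² × 5600 = 7.716 W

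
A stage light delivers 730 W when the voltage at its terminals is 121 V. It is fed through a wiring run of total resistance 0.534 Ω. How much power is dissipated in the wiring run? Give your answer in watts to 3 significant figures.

Only the current and the line resistance are needed for the I²R loss.
I = P / V = 730 / 121 = 6.033 A through the wiring run.
P_line = I² R_line = (6.033)² × 0.534 = 19.44 W

19.4 W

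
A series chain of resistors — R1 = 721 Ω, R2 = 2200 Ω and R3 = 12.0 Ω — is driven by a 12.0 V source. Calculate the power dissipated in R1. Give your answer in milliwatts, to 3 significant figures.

12.1 mW

Since the resistors are in series they all carry the loop current I = V/R_total; the power in any one is I²R.
R_total = 721 + 2200 + 12.0 = 2933 Ω
I = V / R_total = 12.0 / 2933 = 0.004091 A
P_R1 = I² × R1 = (0.004091)² × 721 = 0.01207 W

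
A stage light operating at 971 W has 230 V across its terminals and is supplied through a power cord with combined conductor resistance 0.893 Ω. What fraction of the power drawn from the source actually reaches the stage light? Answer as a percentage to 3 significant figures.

I = P / V = 971 / 230 = 4.222 A through the power cord.
P_line = I² R_line = (4.222)² × 0.893 = 15.92 W
P_source = P_load + P_line = 971.0 + 15.92 = 986.9 W
η = P_load / P_source = 971.0 / 986.9 = 0.9839

98.4 %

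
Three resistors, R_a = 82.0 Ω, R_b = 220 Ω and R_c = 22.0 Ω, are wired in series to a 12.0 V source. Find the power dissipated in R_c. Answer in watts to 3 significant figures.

0.0302 W

Since the resistors are in series they all carry the loop current I = V/R_total; the power in any one is I²R.
R_total = 82.0 + 220 + 22.0 = 324.0 Ω
I = V / R_total = 12.0 / 324.0 = 0.03704 A
P_R_c = I² × R_c = (0.03704)² × 22.0 = 0.03018 W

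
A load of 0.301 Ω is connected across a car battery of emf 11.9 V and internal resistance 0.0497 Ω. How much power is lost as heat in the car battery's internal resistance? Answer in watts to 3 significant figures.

57.2 W

The source's internal resistance is just another series element carrying I; its dissipation is I²r.
I = ε / (r + R) = 11.9 / (0.0497 + 0.301) = 33.93 A
P_int = I² r = (33.93)² × 0.0497 = 57.22 W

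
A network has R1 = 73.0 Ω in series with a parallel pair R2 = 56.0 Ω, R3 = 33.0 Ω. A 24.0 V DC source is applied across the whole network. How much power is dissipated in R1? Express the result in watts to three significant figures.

4.78 W

Reduce the parallel pair to R_p first; the network is then a simple series string.
R_p = (56.0×33.0)/(56.0+33.0) = 20.76 Ω
R_total = 73.0 + 20.76 = 93.76 Ω
I = V / R_total = 24.0 / 93.76 = 0.2560 A
R1 carries the full series current, so P = I²R.
P_R1 = (0.2560)² × 73.0 = 4.783 W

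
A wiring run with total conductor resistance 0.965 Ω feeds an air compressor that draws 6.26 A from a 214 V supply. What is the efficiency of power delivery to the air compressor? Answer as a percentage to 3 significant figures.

The wiring run carries the full 6.26 A.
P_line = I² R_line = (6.260)² × 0.965 = 37.82 W
P_source = V I = 214 × 6.260 = 1340 W; P_load = 1302 W
η = P_load / P_source = 1302 / 1340 = 0.9718

97.2 %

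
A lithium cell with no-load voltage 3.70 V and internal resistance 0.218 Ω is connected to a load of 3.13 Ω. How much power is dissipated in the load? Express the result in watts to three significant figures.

3.82 W

Find the circuit current first, then P = I²R for the load (series elements share I).
I = ε / (r + R) = 3.70 / (0.218 + 3.13) = 1.105 A
P_load = I² R = (1.105)² × 3.13 = 3.823 W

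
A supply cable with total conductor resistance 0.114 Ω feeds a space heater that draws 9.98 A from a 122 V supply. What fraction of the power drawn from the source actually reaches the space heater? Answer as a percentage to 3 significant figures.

The supply cable carries the full 9.98 A.
P_line = I² R_line = (9.980)² × 0.114 = 11.35 W
P_source = V I = 122 × 9.980 = 1218 W; P_load = 1206 W
η = P_load / P_source = 1206 / 1218 = 0.9907

99.1 %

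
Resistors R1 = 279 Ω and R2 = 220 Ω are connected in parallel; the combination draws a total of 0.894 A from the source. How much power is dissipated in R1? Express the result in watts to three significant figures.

Only the total current is stated, so first find the parallel equivalent to get the voltage across the combination.
1/R_eq = 1/279 + 1/220 ⇒ R_eq = 123.0 Ω
V = I_total × R_eq = 0.8940 × 123.0 = 110.0 V
P_R1 = V² / R1 = (110.0)² / 279 = 43.34 W

43.3 W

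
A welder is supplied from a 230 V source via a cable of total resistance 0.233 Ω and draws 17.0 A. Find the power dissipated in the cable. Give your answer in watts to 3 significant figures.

67.3 W

Line loss is just I²R for the cable — we know both I and R_line directly.
The cable carries the full 17.0 A.
P_line = I² R_line = (17.00)² × 0.233 = 67.34 W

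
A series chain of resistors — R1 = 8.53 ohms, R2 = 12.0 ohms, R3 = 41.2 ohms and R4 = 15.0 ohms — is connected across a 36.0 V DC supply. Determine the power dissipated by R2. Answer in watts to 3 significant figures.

Series elements share the same current, so find I first, then use P = I²R.
R_total = 8.53 + 12.0 + 41.2 + 15.0 = 76.73 Ω
I = V / R_total = 36.0 / 76.73 = 0.4692 A
P_R2 = I² × R2 = (0.4692)² × 12.0 = 2.642 W

2.64 W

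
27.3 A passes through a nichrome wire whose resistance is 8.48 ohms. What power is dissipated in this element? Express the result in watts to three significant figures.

Knowing I and R, the power is just I²R — no need to find V first.
P = (27.30 A)² × 8.48 Ω = 6320 W

6320 W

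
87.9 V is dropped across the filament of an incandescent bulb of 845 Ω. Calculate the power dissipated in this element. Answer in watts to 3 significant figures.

9.14 W

With V across and R both known, P = V²/R gives the dissipation directly.
P = (87.9 V)² / 845 Ω = 9.144 W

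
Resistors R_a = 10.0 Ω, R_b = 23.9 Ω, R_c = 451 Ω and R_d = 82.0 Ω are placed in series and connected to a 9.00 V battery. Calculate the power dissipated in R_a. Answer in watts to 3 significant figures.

Since the resistors are in series they all carry the loop current I = V/R_total; the power in any one is I²R.
R_total = 10.0 + 23.9 + 451 + 82.0 = 566.9 Ω
I = V / R_total = 9.00 / 566.9 = 0.01588 A
P_R_a = I² × R_a = (0.01588)² × 10.0 = 0.002520 W

0.00252 W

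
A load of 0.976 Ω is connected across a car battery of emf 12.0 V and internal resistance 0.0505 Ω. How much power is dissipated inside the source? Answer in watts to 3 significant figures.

Internal loss is I²r, with I set by the total series resistance r+R.
I = ε / (r + R) = 12.0 / (0.0505 + 0.976) = 11.69 A
P_int = I² r = (11.69)² × 0.0505 = 6.901 W

6.90 W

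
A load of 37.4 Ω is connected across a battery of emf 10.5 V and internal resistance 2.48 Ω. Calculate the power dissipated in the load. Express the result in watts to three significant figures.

Load and internal resistance form a series loop — compute the loop current, then the load power via I²R.
I = ε / (r + R) = 10.5 / (2.48 + 37.4) = 0.2633 A
P_load = I² R = (0.2633)² × 37.4 = 2.593 W

2.59 W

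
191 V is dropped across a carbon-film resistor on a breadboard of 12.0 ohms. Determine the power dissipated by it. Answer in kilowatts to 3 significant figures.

V and R are stated; P = V²/R avoids computing the current.
P = (191 V)² / 12.0 Ω = 3040 W

3.04 kW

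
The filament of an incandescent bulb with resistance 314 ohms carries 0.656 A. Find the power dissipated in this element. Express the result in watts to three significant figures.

With I and R stated, P = I²R applies in one step.
P = (0.6560 A)² × 314 Ω = 135.1 W

135 W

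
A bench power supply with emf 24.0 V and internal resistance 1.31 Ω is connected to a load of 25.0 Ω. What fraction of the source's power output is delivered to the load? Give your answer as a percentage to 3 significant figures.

95.0 %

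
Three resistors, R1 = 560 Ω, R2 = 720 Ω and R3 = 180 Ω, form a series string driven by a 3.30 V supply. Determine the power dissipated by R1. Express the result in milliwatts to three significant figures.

2.86 mW

Series elements share the same current, so find I first, then use P = I²R.
R_total = 560 + 720 + 180 = 1460 Ω
I = V / R_total = 3.30 / 1460 = 0.002260 A
P_R1 = I² × R1 = (0.002260)² × 560 = 0.002861 W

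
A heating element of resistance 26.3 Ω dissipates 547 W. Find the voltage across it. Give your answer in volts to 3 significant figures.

Inverting the appropriate power form: V = √(P R).
V = √(547 × 26.3) = 119.9 V

120 V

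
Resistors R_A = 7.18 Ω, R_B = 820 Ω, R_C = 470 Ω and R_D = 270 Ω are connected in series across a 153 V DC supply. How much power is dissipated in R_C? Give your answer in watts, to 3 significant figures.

4.48 W

The current is common to all series resistors; compute it, then apply P = I²R for the target.
R_total = 7.18 + 820 + 470 + 270 = 1567 Ω
I = V / R_total = 153 / 1567 = 0.09763 A
P_R_C = I² × R_C = (0.09763)² × 470 = 4.480 W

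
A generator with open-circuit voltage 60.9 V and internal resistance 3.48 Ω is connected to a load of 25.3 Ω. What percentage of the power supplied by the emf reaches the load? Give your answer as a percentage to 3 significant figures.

87.9 %

η = P_load/(P_load+P_int) = I²R/(I²R+I²r) = R/(R+r) — the I² cancels for series elements.
η = R / (R + r) = 25.3 / (25.3 + 3.48) = 0.8791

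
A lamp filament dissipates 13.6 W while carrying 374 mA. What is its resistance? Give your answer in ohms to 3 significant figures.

The two known quantities fix the third via R = P / I².
R = 13.6 / (0.3740)² = 97.23 Ω

97.2 Ω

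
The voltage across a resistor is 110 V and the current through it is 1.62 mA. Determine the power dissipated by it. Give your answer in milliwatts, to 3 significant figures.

178 mW

V and I are known directly — P = V I, no intermediate step needed.
P = 110 V × 0.001620 A = 0.1782 W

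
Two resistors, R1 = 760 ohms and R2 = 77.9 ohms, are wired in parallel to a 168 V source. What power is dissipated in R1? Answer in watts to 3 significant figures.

Each parallel branch sees the full supply voltage, so P = V²/R applies directly to the target branch.
P_R1 = V² / R1 = (168)² / 760 Ω = 37.14 W

37.1 W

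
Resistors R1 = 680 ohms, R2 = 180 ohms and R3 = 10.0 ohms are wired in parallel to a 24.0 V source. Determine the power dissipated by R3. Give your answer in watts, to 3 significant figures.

57.6 W

R3 sits directly across the source, so P = V²/R with V = 24.0 V.
P_R3 = V² / R3 = (24.0)² / 10.0 Ω = 57.60 W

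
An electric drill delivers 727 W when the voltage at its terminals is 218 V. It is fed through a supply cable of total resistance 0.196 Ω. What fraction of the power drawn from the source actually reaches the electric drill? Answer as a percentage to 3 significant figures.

I = P / V = 727 / 218 = 3.335 A through the supply cable.
P_line = I² R_line = (3.335)² × 0.196 = 2.180 W
P_source = P_load + P_line = 727.0 + 2.180 = 729.2 W
η = P_load / P_source = 727.0 / 729.2 = 0.9970

99.7 %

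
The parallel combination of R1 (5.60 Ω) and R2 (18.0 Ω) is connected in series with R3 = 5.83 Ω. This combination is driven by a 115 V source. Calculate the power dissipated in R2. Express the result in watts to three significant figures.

Reduce the parallel combination to a single R_p; the circuit then becomes R_p in series with the remaining resistor.
R_p = (5.60×18.0)/(5.60+18.0) = 4.271 Ω
R_total = R_p + 5.83 = 4.271 + 5.83 = 10.10 Ω
I = V / R_total = 115 / 10.10 = 11.38 A
Voltage across the parallel pair: V_p = I × R_p = 11.38 × 4.271 = 48.63 V
R2 has V_p across it, so P = V_p²/R2.
P_R2 = (48.63)² / 18.0 = 131.4 W

131 W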